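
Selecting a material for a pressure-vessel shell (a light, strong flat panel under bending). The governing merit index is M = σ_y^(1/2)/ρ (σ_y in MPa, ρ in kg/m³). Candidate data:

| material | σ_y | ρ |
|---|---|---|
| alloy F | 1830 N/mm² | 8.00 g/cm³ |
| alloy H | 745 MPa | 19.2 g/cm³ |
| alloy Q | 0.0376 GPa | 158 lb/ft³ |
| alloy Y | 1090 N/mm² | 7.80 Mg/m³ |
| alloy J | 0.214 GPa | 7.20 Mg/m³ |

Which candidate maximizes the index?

After converting to SI:
  alloy F: σ_y = 1830 MPa, ρ = 8000 kg/m³
  alloy H: σ_y = 745.0 MPa, ρ = 19200 kg/m³
  alloy Q: σ_y = 37.60 MPa, ρ = 2531 kg/m³
  alloy Y: σ_y = 1090 MPa, ρ = 7800 kg/m³
  alloy J: σ_y = 214.0 MPa, ρ = 7200 kg/m³
  alloy F: M = 5.35×10⁻³
  alloy Y: M = 4.23×10⁻³
  alloy Q: M = 2.42×10⁻³
  alloy J: M = 2.03×10⁻³
  alloy H: M = 1.42×10⁻³
Alloy F ranks first.

alloy F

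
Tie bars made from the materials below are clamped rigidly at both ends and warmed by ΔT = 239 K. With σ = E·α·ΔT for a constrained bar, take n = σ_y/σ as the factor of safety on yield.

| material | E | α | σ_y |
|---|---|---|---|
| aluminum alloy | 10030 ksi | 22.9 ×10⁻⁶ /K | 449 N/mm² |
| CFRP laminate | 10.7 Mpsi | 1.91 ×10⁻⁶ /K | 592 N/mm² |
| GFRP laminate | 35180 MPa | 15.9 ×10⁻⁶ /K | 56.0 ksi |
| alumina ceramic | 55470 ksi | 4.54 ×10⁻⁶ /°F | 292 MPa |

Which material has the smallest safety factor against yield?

Converting E to GPa, α to ×10⁻⁶/K, σ_y to MPa, then σ and n for each:
  aluminum alloy: E = 69.15, α = 22.9, σ_y = 449.0 → σ = 378 MPa, n = 1.19
  CFRP laminate: E = 73.77, α = 1.91, σ_y = 592.0 → σ = 33.7 MPa, n = 17.6
  GFRP laminate: E = 35.18, α = 15.9, σ_y = 386.1 → σ = 134 MPa, n = 2.89
  alumina ceramic: E = 382.5, α = 8.17, σ_y = 292.0 → σ = 747 MPa, n = 0.391
Alumina ceramic has the lowest safety factor, n = 0.391.

alumina ceramic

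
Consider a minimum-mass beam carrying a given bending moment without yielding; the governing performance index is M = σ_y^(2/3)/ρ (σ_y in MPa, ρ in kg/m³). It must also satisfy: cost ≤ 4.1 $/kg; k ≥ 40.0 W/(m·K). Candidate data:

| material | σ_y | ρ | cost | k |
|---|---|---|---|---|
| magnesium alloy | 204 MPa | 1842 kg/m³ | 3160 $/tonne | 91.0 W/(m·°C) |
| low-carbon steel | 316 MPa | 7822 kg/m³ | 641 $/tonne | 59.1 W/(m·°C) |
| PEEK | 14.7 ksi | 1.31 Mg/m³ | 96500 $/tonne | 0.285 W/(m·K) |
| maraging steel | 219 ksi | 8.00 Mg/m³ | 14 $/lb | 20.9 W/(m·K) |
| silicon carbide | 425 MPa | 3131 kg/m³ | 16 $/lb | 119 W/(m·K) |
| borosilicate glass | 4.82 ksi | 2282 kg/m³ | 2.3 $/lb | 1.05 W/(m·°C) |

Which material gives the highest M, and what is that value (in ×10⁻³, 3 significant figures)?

magnesium alloy, M = 18.8×10⁻³

Screen on constraints: cost ≤ 4.1 $/kg; k ≥ 40.0 W/(m·K). Survivors: magnesium alloy, low-carbon steel.
After converting to SI:
  magnesium alloy: σ_y = 204.0 MPa, ρ = 1842 kg/m³
  low-carbon steel: σ_y = 316.0 MPa, ρ = 7822 kg/m³
  magnesium alloy: M = 18.8×10⁻³
  low-carbon steel: M = 5.93×10⁻³
The maximum is for magnesium alloy.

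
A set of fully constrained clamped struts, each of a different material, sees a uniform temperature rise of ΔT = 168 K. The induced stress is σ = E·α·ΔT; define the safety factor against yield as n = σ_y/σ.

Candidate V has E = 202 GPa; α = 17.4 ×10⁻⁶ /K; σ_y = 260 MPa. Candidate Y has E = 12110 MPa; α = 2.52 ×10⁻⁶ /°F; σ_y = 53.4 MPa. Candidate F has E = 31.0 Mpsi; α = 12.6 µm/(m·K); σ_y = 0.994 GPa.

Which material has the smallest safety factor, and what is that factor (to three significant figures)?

candidate V, n = 0.440

Per material, after unit conversion:
  candidate V: E = 202.0, α = 17.4, σ_y = 260.0 → σ = 590 MPa, n = 0.440
  candidate Y: E = 12.11, α = 4.54, σ_y = 53.40 → σ = 9.23 MPa, n = 5.79
  candidate F: E = 213.7, α = 12.6, σ_y = 994.0 → σ = 452 MPa, n = 2.20
Candidate V has the lowest safety factor, n = 0.440.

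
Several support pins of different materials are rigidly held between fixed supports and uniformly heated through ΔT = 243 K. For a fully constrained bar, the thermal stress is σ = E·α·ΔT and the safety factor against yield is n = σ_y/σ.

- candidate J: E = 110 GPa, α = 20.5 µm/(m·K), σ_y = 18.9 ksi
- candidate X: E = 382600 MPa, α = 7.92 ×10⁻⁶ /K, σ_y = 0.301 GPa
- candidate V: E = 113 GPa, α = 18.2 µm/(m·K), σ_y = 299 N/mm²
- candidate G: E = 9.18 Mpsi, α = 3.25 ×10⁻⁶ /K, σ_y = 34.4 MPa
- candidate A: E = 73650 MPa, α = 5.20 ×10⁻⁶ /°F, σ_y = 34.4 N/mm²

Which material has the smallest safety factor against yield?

Per material, after unit conversion:
  candidate J: E = 110.0, α = 20.5, σ_y = 130.3 → σ = 548 MPa, n = 0.238
  candidate X: E = 382.6, α = 7.92, σ_y = 301.0 → σ = 736 MPa, n = 0.409
  candidate V: E = 113.0, α = 18.2, σ_y = 299.0 → σ = 500 MPa, n = 0.598
  candidate G: E = 63.29, α = 3.25, σ_y = 34.40 → σ = 50.0 MPa, n = 0.688
  candidate A: E = 73.65, α = 9.36, σ_y = 34.40 → σ = 168 MPa, n = 0.205
Candidate A has the lowest safety factor, n = 0.205.

candidate A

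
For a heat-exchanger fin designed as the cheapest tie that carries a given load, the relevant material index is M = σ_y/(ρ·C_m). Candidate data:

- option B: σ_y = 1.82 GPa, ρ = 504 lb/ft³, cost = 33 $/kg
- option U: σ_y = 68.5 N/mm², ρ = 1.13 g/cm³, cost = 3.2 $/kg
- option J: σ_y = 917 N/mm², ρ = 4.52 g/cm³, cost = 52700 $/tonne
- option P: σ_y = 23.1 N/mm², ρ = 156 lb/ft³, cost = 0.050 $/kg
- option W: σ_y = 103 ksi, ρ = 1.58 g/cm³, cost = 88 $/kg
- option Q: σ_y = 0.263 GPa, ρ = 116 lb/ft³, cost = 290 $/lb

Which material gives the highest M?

Putting every candidate on a common basis:
  option B: σ_y = 1820 MPa, ρ = 8073 kg/m³, cost = 33.00 $/kg
  option U: σ_y = 68.50 MPa, ρ = 1130 kg/m³, cost = 3.200 $/kg
  option J: σ_y = 917.0 MPa, ρ = 4520 kg/m³, cost = 52.70 $/kg
  option P: σ_y = 23.10 MPa, ρ = 2499 kg/m³, cost = 0.05000 $/kg
  option W: σ_y = 710.2 MPa, ρ = 1580 kg/m³, cost = 88.00 $/kg
  option Q: σ_y = 263.0 MPa, ρ = 1858 kg/m³, cost = 639.3 $/kg
  option P: M = 185 kN·m per $
  option U: M = 18.9 kN·m per $
  option B: M = 6.83 kN·m per $
  option W: M = 5.11 kN·m per $
  option J: M = 3.85 kN·m per $
  option Q: M = 0.221 kN·m per $
Highest index: option P.

option P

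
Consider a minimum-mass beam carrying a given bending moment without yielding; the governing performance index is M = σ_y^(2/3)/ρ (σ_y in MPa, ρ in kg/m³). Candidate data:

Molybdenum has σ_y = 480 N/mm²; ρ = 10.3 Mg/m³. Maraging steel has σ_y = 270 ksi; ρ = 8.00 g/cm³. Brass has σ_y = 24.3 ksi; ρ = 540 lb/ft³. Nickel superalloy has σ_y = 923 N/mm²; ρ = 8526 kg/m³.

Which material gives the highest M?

maraging steel

After converting to SI:
  molybdenum: σ_y = 480.0 MPa, ρ = 10300 kg/m³
  maraging steel: σ_y = 1862 MPa, ρ = 8000 kg/m³
  brass: σ_y = 167.5 MPa, ρ = 8650 kg/m³
  nickel superalloy: σ_y = 923.0 MPa, ρ = 8526 kg/m³
  maraging steel: M = 18.9×10⁻³
  nickel superalloy: M = 11.1×10⁻³
  molybdenum: M = 5.95×10⁻³
  brass: M = 3.51×10⁻³
Highest index: maraging steel.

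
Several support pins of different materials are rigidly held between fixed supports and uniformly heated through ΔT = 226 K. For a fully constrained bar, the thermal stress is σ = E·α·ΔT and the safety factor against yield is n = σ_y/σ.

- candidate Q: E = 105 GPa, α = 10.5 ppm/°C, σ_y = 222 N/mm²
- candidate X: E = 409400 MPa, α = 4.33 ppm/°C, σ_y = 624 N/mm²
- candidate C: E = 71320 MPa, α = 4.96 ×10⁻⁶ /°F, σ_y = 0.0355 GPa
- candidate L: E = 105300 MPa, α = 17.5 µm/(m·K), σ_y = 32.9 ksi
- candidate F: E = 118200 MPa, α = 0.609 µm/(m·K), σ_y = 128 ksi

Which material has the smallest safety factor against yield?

candidate C

With everything in SI (GPa, ×10⁻⁶/K, MPa):
  candidate Q: E = 105.0, α = 10.5, σ_y = 222.0 → σ = 249 MPa, n = 0.891
  candidate X: E = 409.4, α = 4.33, σ_y = 624.0 → σ = 401 MPa, n = 1.56
  candidate C: E = 71.32, α = 8.93, σ_y = 35.50 → σ = 144 MPa, n = 0.247
  candidate L: E = 105.3, α = 17.5, σ_y = 226.8 → σ = 416 MPa, n = 0.545
  candidate F: E = 118.2, α = 0.609, σ_y = 882.5 → σ = 16.3 MPa, n = 54.2
Candidate C has the lowest safety factor, n = 0.247.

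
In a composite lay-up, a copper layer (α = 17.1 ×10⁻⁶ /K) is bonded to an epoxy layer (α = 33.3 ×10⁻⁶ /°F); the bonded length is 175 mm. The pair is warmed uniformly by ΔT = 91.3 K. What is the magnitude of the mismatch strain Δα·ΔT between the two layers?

3.91×10⁻³

epoxy: α = 33.3×10⁻⁶/°F × 9/5 = 59.9×10⁻⁶/K.
Δα = |17.1 − 59.9|×10⁻⁶/K = 42.8×10⁻⁶/K.
Mismatch strain = Δα·ΔT = 42.8×10⁻⁶ × 91.3 = 3.91×10⁻³.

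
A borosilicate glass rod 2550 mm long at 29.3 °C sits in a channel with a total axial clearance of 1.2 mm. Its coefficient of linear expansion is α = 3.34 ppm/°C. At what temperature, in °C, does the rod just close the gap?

α·L₀·ΔT = 1.2 mm ⇒ ΔT = 1.2 / (3.34×10⁻⁶ × 2550.0) = 140.9 K.
T = 29.3 + 140.9 = 170.2 °C.

170 °C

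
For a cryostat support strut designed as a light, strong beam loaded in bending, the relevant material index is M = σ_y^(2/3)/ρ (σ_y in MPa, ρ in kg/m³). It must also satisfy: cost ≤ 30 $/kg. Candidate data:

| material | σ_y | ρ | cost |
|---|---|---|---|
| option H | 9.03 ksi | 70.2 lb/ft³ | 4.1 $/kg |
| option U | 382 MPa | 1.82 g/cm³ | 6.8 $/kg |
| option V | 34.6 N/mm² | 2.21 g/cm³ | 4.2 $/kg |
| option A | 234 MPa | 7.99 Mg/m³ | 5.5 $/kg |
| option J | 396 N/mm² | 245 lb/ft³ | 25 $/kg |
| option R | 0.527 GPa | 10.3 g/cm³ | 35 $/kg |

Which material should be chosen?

option U

Screen on constraints: cost ≤ 30 $/kg. Survivors: option H, option U, option V, option A, option J.
In SI units:
  option H: σ_y = 62.26 MPa, ρ = 1124 kg/m³
  option U: σ_y = 382.0 MPa, ρ = 1820 kg/m³
  option V: σ_y = 34.60 MPa, ρ = 2210 kg/m³
  option A: σ_y = 234.0 MPa, ρ = 7990 kg/m³
  option J: σ_y = 396.0 MPa, ρ = 3925 kg/m³
  option U: M = 28.9×10⁻³
  option H: M = 14.0×10⁻³
  option J: M = 13.7×10⁻³
  option V: M = 4.80×10⁻³
  option A: M = 4.75×10⁻³
The maximum is for option U.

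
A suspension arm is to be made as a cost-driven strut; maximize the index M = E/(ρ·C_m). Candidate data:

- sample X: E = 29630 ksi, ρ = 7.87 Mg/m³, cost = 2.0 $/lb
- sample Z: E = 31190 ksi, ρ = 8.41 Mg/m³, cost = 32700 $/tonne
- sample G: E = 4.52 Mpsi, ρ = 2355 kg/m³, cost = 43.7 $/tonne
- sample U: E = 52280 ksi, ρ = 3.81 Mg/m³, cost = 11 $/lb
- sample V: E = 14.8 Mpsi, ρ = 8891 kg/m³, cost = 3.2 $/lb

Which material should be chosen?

In SI units:
  sample X: E = 204.3 GPa, ρ = 7870 kg/m³, cost = 4.409 $/kg
  sample Z: E = 215.0 GPa, ρ = 8410 kg/m³, cost = 32.70 $/kg
  sample G: E = 31.16 GPa, ρ = 2355 kg/m³, cost = 0.04370 $/kg
  sample U: E = 360.5 GPa, ρ = 3810 kg/m³, cost = 24.25 $/kg
  sample V: E = 102.0 GPa, ρ = 8891 kg/m³, cost = 7.055 $/kg
  sample G: M = 303 MN·m per $
  sample X: M = 5.89 MN·m per $
  sample U: M = 3.90 MN·m per $
  sample V: M = 1.63 MN·m per $
  sample Z: M = 0.782 MN·m per $
Sample G ranks first.

sample G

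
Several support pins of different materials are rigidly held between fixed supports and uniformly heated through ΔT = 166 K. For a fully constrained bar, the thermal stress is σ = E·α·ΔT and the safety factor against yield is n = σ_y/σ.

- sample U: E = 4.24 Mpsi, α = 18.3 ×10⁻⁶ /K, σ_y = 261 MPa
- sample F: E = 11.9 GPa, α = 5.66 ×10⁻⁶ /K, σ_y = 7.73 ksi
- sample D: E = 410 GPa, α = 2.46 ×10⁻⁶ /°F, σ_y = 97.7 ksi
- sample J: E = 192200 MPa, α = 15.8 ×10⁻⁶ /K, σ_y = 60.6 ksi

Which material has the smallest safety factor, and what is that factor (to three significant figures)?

sample J, n = 0.829

With everything in SI (GPa, ×10⁻⁶/K, MPa):
  sample U: E = 29.23, α = 18.3, σ_y = 261.0 → σ = 88.8 MPa, n = 2.94
  sample F: E = 11.90, α = 5.66, σ_y = 53.30 → σ = 11.2 MPa, n = 4.77
  sample D: E = 410.0, α = 4.43, σ_y = 673.6 → σ = 301 MPa, n = 2.24
  sample J: E = 192.2, α = 15.8, σ_y = 417.8 → σ = 504 MPa, n = 0.829
Smallest n: sample J with n = 0.829.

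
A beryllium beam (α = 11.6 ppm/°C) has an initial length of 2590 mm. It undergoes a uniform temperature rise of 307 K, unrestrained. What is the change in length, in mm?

9.22 mm

ΔL = α·L₀·ΔT = 11.6×10⁻⁶ × 2590 mm × 307.0 K = 9.22 mm.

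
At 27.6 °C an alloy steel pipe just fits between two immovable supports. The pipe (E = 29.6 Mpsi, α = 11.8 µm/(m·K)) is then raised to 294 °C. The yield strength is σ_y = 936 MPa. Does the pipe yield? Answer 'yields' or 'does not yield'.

E = 29.6 Mpsi = 204.1 GPa.
ΔT = 266.4 K. Constrained thermal stress σ = E·α·ΔT = 204.1×10³ MPa × 11.8×10⁻⁶ × 266.4 = 642 MPa (compressive).
Compare to σ_y = 936 MPa: σ < σ_y, so it does not yield.

does not yield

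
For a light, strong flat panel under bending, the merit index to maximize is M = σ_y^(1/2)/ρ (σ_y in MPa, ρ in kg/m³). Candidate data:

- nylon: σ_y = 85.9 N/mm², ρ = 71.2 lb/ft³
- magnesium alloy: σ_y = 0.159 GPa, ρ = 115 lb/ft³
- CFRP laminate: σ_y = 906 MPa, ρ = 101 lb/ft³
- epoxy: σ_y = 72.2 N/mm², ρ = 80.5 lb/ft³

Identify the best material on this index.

CFRP laminate

In SI units:
  nylon: σ_y = 85.90 MPa, ρ = 1141 kg/m³
  magnesium alloy: σ_y = 159.0 MPa, ρ = 1842 kg/m³
  CFRP laminate: σ_y = 906.0 MPa, ρ = 1618 kg/m³
  epoxy: σ_y = 72.20 MPa, ρ = 1289 kg/m³
  CFRP laminate: M = 18.6×10⁻³
  nylon: M = 8.13×10⁻³
  magnesium alloy: M = 6.85×10⁻³
  epoxy: M = 6.59×10⁻³
Highest index: CFRP laminate.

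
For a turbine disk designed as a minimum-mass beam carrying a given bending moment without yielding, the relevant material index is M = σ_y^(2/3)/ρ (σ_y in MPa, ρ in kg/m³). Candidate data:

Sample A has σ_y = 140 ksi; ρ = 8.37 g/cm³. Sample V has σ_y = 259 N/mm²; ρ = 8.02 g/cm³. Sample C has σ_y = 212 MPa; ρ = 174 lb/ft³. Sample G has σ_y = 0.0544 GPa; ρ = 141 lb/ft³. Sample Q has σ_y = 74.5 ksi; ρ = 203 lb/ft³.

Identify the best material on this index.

Convert each candidate to consistent units, then evaluate M:
  sample A: σ_y = 965.3 MPa, ρ = 8370 kg/m³
  sample V: σ_y = 259.0 MPa, ρ = 8020 kg/m³
  sample C: σ_y = 212.0 MPa, ρ = 2787 kg/m³
  sample G: σ_y = 54.40 MPa, ρ = 2259 kg/m³
  sample Q: σ_y = 513.7 MPa, ρ = 3252 kg/m³
  sample Q: M = 19.7×10⁻³
  sample C: M = 12.8×10⁻³
  sample A: M = 11.7×10⁻³
  sample G: M = 6.36×10⁻³
  sample V: M = 5.07×10⁻³
Highest index: sample Q.

sample Q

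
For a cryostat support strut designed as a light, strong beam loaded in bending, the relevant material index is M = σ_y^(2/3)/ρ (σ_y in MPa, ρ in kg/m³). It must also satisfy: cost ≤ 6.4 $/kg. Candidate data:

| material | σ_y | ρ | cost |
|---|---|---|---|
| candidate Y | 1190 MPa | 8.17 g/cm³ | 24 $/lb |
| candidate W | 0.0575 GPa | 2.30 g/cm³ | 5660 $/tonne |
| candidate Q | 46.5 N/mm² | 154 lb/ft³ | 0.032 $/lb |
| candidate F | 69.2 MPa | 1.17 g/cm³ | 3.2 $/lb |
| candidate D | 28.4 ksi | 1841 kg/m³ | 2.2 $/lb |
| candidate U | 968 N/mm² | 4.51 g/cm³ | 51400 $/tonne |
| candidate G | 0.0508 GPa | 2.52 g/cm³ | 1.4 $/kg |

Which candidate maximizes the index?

Screen on constraints: cost ≤ 6.4 $/kg. Survivors: candidate W, candidate Q, candidate D, candidate G.
Normalizing units and computing the index:
  candidate W: σ_y = 57.50 MPa, ρ = 2300 kg/m³
  candidate Q: σ_y = 46.50 MPa, ρ = 2467 kg/m³
  candidate D: σ_y = 195.8 MPa, ρ = 1841 kg/m³
  candidate G: σ_y = 50.80 MPa, ρ = 2520 kg/m³
  candidate D: M = 18.3×10⁻³
  candidate W: M = 6.48×10⁻³
  candidate G: M = 5.44×10⁻³
  candidate Q: M = 5.24×10⁻³
The maximum is for candidate D.

candidate D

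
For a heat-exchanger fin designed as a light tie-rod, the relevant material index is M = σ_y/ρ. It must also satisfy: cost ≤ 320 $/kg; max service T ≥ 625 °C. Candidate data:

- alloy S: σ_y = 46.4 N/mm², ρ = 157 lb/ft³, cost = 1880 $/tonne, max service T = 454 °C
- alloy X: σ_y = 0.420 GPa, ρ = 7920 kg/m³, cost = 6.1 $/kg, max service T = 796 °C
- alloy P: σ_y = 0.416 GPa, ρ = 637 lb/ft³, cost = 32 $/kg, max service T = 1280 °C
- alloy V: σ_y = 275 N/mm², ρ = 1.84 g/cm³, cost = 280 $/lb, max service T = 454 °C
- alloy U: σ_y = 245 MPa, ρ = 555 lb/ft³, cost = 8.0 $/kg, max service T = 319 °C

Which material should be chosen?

Screen on constraints: cost ≤ 320 $/kg; max service T ≥ 625 °C. Survivors: alloy X, alloy P.
Convert each candidate to consistent units, then evaluate M:
  alloy X: σ_y = 420.0 MPa, ρ = 7920 kg/m³
  alloy P: σ_y = 416.0 MPa, ρ = 10200 kg/m³
  alloy X: M = 53.0 kN·m/kg
  alloy P: M = 40.8 kN·m/kg
The maximum is for alloy X.

alloy X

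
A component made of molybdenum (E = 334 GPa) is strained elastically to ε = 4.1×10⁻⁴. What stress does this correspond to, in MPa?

137 MPa

σ = E·ε = 334000 MPa × 4.1×10⁻⁴ = 137 MPa.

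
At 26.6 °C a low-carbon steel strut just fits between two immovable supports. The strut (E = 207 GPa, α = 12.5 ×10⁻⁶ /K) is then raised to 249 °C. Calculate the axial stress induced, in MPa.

ΔT = 222.4 K. Constrained thermal stress σ = E·α·ΔT = 207.0×10³ MPa × 12.5×10⁻⁶ × 222.4 = 575 MPa (compressive).

575 MPa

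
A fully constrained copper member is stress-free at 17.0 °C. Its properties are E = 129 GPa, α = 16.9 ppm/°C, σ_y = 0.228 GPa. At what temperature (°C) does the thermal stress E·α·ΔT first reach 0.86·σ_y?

σ_y = 0.228 GPa = 228.0 MPa.
E·α·ΔT = 196.1 MPa ⇒ ΔT = 196.1 / (129.0×10³ × 16.9×10⁻⁶) = 89.94 K.
T = 17.0 + 89.94 = 106.9 °C.

107 °C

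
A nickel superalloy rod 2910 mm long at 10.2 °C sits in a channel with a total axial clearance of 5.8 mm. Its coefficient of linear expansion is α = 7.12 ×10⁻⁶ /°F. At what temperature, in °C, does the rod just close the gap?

α = 7.12×10⁻⁶/°F × 9/5 = 12.8×10⁻⁶/K.
α·L₀·ΔT = 5.8 mm ⇒ ΔT = 5.8 / (12.8×10⁻⁶ × 2910.0) = 155.5 K.
T = 10.2 + 155.5 = 165.7 °C.

166 °C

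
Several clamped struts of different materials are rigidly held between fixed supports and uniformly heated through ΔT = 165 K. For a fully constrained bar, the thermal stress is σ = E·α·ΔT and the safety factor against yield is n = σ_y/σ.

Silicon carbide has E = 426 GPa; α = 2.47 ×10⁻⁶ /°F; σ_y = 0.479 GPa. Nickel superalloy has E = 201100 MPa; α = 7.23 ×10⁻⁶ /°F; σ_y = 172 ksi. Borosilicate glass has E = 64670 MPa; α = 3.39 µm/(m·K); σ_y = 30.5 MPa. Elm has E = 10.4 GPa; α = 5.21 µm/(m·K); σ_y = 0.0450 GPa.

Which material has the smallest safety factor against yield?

With everything in SI (GPa, ×10⁻⁶/K, MPa):
  silicon carbide: E = 426.0, α = 4.45, σ_y = 479.0 → σ = 313 MPa, n = 1.53
  nickel superalloy: E = 201.1, α = 13.0, σ_y = 1186 → σ = 432 MPa, n = 2.75
  borosilicate glass: E = 64.67, α = 3.39, σ_y = 30.50 → σ = 36.2 MPa, n = 0.843
  elm: E = 10.40, α = 5.21, σ_y = 45.00 → σ = 8.94 MPa, n = 5.03
Smallest n: borosilicate glass with n = 0.843.

borosilicate glass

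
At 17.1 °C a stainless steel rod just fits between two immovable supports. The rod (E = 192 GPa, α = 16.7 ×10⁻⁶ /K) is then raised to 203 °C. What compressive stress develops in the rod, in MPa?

596 MPa

ΔT = 185.9 K. Constrained thermal stress σ = E·α·ΔT = 192.0×10³ MPa × 16.7×10⁻⁶ × 185.9 = 596 MPa (compressive).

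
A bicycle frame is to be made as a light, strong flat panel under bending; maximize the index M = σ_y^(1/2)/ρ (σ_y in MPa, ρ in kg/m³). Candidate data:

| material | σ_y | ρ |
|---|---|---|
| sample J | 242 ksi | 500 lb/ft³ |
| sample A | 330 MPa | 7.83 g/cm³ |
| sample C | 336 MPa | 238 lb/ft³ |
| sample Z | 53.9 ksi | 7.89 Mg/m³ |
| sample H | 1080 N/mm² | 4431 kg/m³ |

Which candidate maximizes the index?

Putting every candidate on a common basis:
  sample J: σ_y = 1669 MPa, ρ = 8009 kg/m³
  sample A: σ_y = 330.0 MPa, ρ = 7830 kg/m³
  sample C: σ_y = 336.0 MPa, ρ = 3812 kg/m³
  sample Z: σ_y = 371.6 MPa, ρ = 7890 kg/m³
  sample H: σ_y = 1080 MPa, ρ = 4431 kg/m³
  sample H: M = 7.42×10⁻³
  sample J: M = 5.10×10⁻³
  sample C: M = 4.81×10⁻³
  sample Z: M = 2.44×10⁻³
  sample A: M = 2.32×10⁻³
Sample H ranks first.

sample H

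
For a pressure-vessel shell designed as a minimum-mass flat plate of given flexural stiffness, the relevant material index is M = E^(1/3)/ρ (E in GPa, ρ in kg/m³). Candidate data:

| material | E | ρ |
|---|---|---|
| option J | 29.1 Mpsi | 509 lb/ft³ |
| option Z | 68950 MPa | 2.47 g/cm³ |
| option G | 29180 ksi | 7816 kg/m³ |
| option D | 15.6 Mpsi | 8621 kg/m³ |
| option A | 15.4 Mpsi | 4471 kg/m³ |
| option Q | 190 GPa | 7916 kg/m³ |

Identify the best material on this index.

Putting every candidate on a common basis:
  option J: E = 200.6 GPa, ρ = 8153 kg/m³
  option Z: E = 68.95 GPa, ρ = 2470 kg/m³
  option G: E = 201.2 GPa, ρ = 7816 kg/m³
  option D: E = 107.6 GPa, ρ = 8621 kg/m³
  option A: E = 106.2 GPa, ρ = 4471 kg/m³
  option Q: E = 190.0 GPa, ρ = 7916 kg/m³
  option Z: M = 1.66×10⁻³
  option A: M = 1.06×10⁻³
  option G: M = 0.750×10⁻³
  option Q: M = 0.726×10⁻³
  option J: M = 0.718×10⁻³
  option D: M = 0.552×10⁻³
Option Z has the largest M.

option Z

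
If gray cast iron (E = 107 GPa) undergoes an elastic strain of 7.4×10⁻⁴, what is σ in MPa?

σ = E·ε = 107000 MPa × 7.4×10⁻⁴ = 79.2 MPa.

79.2 MPa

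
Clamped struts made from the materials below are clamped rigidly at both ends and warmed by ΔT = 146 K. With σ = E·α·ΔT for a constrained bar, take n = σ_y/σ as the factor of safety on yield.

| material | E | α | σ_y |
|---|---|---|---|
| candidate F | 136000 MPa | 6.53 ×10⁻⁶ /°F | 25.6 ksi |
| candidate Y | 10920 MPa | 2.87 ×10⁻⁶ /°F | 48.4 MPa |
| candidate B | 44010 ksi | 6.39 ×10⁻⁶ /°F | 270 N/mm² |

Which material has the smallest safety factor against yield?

candidate B

Converting E to GPa, α to ×10⁻⁶/K, σ_y to MPa, then σ and n for each:
  candidate F: E = 136.0, α = 11.8, σ_y = 176.5 → σ = 233 MPa, n = 0.756
  candidate Y: E = 10.92, α = 5.17, σ_y = 48.40 → σ = 8.24 MPa, n = 5.88
  candidate B: E = 303.4, α = 11.5, σ_y = 270.0 → σ = 510 MPa, n = 0.530
Candidate B has the lowest safety factor, n = 0.530.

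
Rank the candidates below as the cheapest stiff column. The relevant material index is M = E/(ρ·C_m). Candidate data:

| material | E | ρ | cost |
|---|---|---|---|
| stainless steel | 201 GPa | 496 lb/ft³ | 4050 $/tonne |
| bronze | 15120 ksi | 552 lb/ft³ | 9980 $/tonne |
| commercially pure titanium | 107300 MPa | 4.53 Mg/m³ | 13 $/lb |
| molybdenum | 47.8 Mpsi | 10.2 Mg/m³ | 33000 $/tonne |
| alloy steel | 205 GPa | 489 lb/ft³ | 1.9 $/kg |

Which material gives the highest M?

In SI units:
  stainless steel: E = 201.0 GPa, ρ = 7945 kg/m³, cost = 4.050 $/kg
  bronze: E = 104.2 GPa, ρ = 8842 kg/m³, cost = 9.980 $/kg
  commercially pure titanium: E = 107.3 GPa, ρ = 4530 kg/m³, cost = 28.66 $/kg
  molybdenum: E = 329.6 GPa, ρ = 10200 kg/m³, cost = 33.00 $/kg
  alloy steel: E = 205.0 GPa, ρ = 7833 kg/m³, cost = 1.900 $/kg
  alloy steel: M = 13.8 MN·m per $
  stainless steel: M = 6.25 MN·m per $
  bronze: M = 1.18 MN·m per $
  molybdenum: M = 0.979 MN·m per $
  commercially pure titanium: M = 0.826 MN·m per $
Alloy steel ranks first.

alloy steel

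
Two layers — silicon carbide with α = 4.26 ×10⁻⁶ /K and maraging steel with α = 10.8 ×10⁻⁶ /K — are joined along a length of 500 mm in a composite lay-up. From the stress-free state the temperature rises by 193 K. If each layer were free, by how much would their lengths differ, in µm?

631 µm

Δα = |4.26 − 10.8|×10⁻⁶/K = 6.54×10⁻⁶/K.
ΔL_mismatch = Δα·L·ΔT = 6.54×10⁻⁶ × 500.0 mm × 193.0 K = 631 µm.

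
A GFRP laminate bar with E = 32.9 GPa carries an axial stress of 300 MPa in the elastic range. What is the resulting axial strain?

9.12×10⁻³

ε = σ/E = 300 / 32900 = 9.12×10⁻³.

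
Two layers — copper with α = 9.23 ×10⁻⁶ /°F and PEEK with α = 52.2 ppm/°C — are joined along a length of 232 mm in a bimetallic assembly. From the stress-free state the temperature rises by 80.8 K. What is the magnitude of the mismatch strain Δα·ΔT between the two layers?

2.88×10⁻³

copper: α = 9.23×10⁻⁶/°F × 9/5 = 16.6×10⁻⁶/K.
Δα = |16.6 − 52.2|×10⁻⁶/K = 35.6×10⁻⁶/K.
Mismatch strain = Δα·ΔT = 35.6×10⁻⁶ × 80.8 = 2.88×10⁻³.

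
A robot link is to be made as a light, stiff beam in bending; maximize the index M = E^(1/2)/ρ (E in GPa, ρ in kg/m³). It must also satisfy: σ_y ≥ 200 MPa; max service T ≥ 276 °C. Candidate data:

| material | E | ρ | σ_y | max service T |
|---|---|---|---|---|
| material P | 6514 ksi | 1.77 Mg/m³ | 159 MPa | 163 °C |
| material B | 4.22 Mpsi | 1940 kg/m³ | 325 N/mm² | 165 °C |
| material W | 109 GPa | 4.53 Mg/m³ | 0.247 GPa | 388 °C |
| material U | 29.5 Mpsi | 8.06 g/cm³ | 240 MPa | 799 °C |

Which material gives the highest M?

Screen on constraints: σ_y ≥ 200 MPa; max service T ≥ 276 °C. Survivors: material W, material U.
After converting to SI:
  material W: E = 109.0 GPa, ρ = 4530 kg/m³
  material U: E = 203.4 GPa, ρ = 8060 kg/m³
  material W: M = 2.30×10⁻³
  material U: M = 1.77×10⁻³
Material W has the largest M.

material W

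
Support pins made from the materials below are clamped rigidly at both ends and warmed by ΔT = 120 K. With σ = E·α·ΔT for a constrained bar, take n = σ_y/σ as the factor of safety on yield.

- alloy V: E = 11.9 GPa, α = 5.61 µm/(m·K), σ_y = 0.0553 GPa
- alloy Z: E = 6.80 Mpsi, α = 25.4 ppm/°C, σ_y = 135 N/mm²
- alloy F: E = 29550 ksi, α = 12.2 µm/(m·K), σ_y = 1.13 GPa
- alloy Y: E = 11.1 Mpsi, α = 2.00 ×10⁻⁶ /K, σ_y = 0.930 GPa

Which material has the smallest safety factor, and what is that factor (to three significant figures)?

alloy Z, n = 0.945

With everything in SI (GPa, ×10⁻⁶/K, MPa):
  alloy V: E = 11.90, α = 5.61, σ_y = 55.30 → σ = 8.01 MPa, n = 6.90
  alloy Z: E = 46.88, α = 25.4, σ_y = 135.0 → σ = 143 MPa, n = 0.945
  alloy F: E = 203.7, α = 12.2, σ_y = 1130 → σ = 298 MPa, n = 3.79
  alloy Y: E = 76.53, α = 2.00, σ_y = 930.0 → σ = 18.4 MPa, n = 50.6
Alloy Z has the lowest safety factor, n = 0.945.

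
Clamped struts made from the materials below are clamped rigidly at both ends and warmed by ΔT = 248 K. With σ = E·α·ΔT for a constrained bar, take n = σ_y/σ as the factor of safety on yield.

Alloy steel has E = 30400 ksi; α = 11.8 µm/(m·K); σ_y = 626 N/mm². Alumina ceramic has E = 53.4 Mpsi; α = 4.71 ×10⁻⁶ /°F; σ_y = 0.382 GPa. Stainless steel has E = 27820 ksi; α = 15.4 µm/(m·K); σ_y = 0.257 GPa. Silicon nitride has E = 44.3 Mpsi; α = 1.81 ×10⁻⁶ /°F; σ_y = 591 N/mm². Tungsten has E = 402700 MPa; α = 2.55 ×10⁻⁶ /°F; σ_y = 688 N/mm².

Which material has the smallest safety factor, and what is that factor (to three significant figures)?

Converting E to GPa, α to ×10⁻⁶/K, σ_y to MPa, then σ and n for each:
  alloy steel: E = 209.6, α = 11.8, σ_y = 626.0 → σ = 613 MPa, n = 1.02
  alumina ceramic: E = 368.2, α = 8.48, σ_y = 382.0 → σ = 774 MPa, n = 0.493
  stainless steel: E = 191.8, α = 15.4, σ_y = 257.0 → σ = 733 MPa, n = 0.351
  silicon nitride: E = 305.4, α = 3.26, σ_y = 591.0 → σ = 247 MPa, n = 2.39
  tungsten: E = 402.7, α = 4.59, σ_y = 688.0 → σ = 458 MPa, n = 1.50
The minimum is stainless steel at n = 0.351.

stainless steel, n = 0.351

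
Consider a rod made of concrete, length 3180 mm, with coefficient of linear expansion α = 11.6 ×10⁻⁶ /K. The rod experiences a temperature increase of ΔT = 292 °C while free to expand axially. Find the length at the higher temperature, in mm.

ΔL = α·L₀·ΔT = 11.6×10⁻⁶ × 3180 mm × 292.0 K = 10.8 mm.
L = L₀ + ΔL = 3180 + 10.8 = 3190.8 mm.

3190.8 mm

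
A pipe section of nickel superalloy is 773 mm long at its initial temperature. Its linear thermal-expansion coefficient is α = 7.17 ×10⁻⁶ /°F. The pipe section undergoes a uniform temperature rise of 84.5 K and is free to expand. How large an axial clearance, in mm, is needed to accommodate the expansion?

Convert α: 7.17×10⁻⁶/°F × (9/5) = 12.9×10⁻⁶/K.
ΔL = α·L₀·ΔT = 12.9×10⁻⁶ × 773 mm × 84.50 K = 0.843 mm.

0.843 mm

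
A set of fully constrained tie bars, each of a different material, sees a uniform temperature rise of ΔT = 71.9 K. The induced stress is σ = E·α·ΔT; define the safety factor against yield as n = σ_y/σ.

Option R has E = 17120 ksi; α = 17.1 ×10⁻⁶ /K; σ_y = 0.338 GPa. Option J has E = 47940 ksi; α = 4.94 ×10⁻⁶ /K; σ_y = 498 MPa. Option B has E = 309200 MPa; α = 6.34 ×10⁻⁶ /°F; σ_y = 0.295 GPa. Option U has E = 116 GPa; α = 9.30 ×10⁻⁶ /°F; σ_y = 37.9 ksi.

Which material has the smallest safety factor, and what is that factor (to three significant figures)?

In consistent units (E in GPa, α in ×10⁻⁶/K, σ_y in MPa):
  option R: E = 118.0, α = 17.1, σ_y = 338.0 → σ = 145 MPa, n = 2.33
  option J: E = 330.5, α = 4.94, σ_y = 498.0 → σ = 117 MPa, n = 4.24
  option B: E = 309.2, α = 11.4, σ_y = 295.0 → σ = 254 MPa, n = 1.16
  option U: E = 116.0, α = 16.7, σ_y = 261.3 → σ = 140 MPa, n = 1.87
The minimum is option B at n = 1.16.

option B, n = 1.16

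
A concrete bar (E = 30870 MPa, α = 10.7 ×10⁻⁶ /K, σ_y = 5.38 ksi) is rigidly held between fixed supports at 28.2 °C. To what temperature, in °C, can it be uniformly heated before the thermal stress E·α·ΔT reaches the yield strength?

E = 30870 MPa = 30.87 GPa.
σ_y = 5.38 ksi = 37.09 MPa.
E·α·ΔT = 37.09 MPa ⇒ ΔT = 37.09 / (30.87×10³ × 10.7×10⁻⁶) = 112.3 K.
T = 28.2 + 112.3 = 140.5 °C.

141 °C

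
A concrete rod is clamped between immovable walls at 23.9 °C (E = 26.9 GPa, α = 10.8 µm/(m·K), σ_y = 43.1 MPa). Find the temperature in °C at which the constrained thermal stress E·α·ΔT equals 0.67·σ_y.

E·α·ΔT = 28.88 MPa ⇒ ΔT = 28.88 / (26.90×10³ × 10.8×10⁻⁶) = 99.40 K.
T = 23.9 + 99.40 = 123.3 °C.

123 °C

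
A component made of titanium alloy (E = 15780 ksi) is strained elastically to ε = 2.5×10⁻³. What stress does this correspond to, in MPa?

272 MPa

E = 15780 ksi = 108.8 GPa.
σ = E·ε = 108800 MPa × 2.5×10⁻³ = 272 MPa.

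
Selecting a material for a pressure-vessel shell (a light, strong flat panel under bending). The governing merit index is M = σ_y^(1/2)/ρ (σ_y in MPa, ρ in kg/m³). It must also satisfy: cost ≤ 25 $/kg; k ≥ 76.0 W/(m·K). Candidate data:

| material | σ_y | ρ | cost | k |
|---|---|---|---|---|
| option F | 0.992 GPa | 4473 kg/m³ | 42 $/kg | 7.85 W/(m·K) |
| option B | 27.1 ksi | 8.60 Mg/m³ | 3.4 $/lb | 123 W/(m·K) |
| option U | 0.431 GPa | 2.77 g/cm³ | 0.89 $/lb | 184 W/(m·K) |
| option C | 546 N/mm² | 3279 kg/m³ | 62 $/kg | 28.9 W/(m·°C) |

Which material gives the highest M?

Screen on constraints: cost ≤ 25 $/kg; k ≥ 76.0 W/(m·K). Survivors: option B, option U.
After converting to SI:
  option B: σ_y = 186.8 MPa, ρ = 8600 kg/m³
  option U: σ_y = 431.0 MPa, ρ = 2770 kg/m³
  option U: M = 7.49×10⁻³
  option B: M = 1.59×10⁻³
Option U ranks first.

option U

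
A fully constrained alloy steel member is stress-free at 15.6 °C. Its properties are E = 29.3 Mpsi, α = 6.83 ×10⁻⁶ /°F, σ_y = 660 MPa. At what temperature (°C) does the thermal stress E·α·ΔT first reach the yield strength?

E = 29.3 Mpsi = 202.0 GPa.
α = 6.83×10⁻⁶/°F × 9/5 = 12.3×10⁻⁶/K.
E·α·ΔT = 660.0 MPa ⇒ ΔT = 660.0 / (202.0×10³ × 12.3×10⁻⁶) = 265.7 K.
T = 15.6 + 265.7 = 281.3 °C.

281 °C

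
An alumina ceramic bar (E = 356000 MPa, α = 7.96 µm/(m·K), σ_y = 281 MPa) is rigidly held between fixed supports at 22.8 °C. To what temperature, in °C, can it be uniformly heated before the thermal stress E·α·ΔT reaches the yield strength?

E = 356000 MPa = 356.0 GPa.
E·α·ΔT = 281.0 MPa ⇒ ΔT = 281.0 / (356.0×10³ × 7.96×10⁻⁶) = 99.16 K.
T = 22.8 + 99.16 = 122.0 °C.

122 °C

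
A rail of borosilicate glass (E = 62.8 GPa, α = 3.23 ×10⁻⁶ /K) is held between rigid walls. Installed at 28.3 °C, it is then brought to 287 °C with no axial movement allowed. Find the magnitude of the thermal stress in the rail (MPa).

ΔT = 258.7 K. Constrained thermal stress σ = E·α·ΔT = 62.80×10³ MPa × 3.23×10⁻⁶ × 258.7 = 52.5 MPa (compressive).

52.5 MPa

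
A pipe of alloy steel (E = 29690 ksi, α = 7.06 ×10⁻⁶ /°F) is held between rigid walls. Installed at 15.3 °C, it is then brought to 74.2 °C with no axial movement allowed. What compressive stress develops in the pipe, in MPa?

153 MPa

E = 29690 ksi = 204.7 GPa.
α = 7.06×10⁻⁶/°F × 9/5 = 12.7×10⁻⁶/K.
ΔT = 58.90 K. Constrained thermal stress σ = E·α·ΔT = 204.7×10³ MPa × 12.7×10⁻⁶ × 58.90 = 153 MPa (compressive).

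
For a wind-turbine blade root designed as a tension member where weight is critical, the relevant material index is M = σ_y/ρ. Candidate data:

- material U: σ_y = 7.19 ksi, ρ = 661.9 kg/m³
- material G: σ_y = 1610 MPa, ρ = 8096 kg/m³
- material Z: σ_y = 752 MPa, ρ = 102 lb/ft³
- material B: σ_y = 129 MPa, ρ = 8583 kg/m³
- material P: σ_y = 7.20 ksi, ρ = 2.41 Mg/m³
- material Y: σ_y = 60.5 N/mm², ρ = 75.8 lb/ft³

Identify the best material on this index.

In SI units:
  material U: σ_y = 49.57 MPa, ρ = 661.9 kg/m³
  material G: σ_y = 1610 MPa, ρ = 8096 kg/m³
  material Z: σ_y = 752.0 MPa, ρ = 1634 kg/m³
  material B: σ_y = 129.0 MPa, ρ = 8583 kg/m³
  material P: σ_y = 49.64 MPa, ρ = 2410 kg/m³
  material Y: σ_y = 60.50 MPa, ρ = 1214 kg/m³
  material Z: M = 460 kN·m/kg
  material G: M = 199 kN·m/kg
  material U: M = 74.9 kN·m/kg
  material Y: M = 49.8 kN·m/kg
  material P: M = 20.6 kN·m/kg
  material B: M = 15.0 kN·m/kg
Highest index: material Z.

material Z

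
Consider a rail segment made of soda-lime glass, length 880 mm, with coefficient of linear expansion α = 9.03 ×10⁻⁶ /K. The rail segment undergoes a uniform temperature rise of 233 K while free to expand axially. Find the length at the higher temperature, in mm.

881.85 mm

ΔL = α·L₀·ΔT = 9.03×10⁻⁶ × 880 mm × 233.0 K = 1.85 mm.
L = L₀ + ΔL = 880 + 1.85 = 881.85 mm.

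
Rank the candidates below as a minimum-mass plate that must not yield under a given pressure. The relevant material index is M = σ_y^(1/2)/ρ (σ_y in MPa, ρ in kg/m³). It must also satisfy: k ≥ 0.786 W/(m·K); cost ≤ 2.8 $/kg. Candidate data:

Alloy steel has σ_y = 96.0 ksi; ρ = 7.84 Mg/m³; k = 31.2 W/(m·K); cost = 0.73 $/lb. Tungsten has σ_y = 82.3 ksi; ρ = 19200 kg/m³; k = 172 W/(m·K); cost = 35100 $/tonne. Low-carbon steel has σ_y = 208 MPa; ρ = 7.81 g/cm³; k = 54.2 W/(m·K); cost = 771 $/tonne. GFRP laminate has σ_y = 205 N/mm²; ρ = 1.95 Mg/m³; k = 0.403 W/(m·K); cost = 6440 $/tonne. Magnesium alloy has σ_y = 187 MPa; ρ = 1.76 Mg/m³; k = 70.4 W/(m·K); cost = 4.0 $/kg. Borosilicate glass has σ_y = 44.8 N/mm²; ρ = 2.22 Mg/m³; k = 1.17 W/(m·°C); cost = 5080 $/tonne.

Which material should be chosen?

alloy steel

Screen on constraints: k ≥ 0.786 W/(m·K); cost ≤ 2.8 $/kg. Survivors: alloy steel, low-carbon steel.
In SI units:
  alloy steel: σ_y = 661.9 MPa, ρ = 7840 kg/m³
  low-carbon steel: σ_y = 208.0 MPa, ρ = 7810 kg/m³
  alloy steel: M = 3.28×10⁻³
  low-carbon steel: M = 1.85×10⁻³
The maximum is for alloy steel.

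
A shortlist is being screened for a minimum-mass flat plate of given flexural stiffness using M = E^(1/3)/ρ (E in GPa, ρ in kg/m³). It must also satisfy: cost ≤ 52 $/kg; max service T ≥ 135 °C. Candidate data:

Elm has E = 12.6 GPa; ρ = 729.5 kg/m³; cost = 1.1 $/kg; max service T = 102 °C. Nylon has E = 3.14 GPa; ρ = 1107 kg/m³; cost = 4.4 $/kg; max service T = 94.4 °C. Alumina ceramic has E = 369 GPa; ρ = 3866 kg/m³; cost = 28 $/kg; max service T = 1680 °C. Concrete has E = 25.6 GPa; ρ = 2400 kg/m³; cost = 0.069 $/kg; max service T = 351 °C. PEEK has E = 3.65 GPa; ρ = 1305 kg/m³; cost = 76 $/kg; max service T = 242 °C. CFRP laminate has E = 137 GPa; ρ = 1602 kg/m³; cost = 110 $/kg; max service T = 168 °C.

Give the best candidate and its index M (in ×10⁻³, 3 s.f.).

alumina ceramic, M = 1.86×10⁻³

Screen on constraints: cost ≤ 52 $/kg; max service T ≥ 135 °C. Survivors: alumina ceramic, concrete.
Evaluate M for each candidate:
  alumina ceramic: M = 1.86×10⁻³
  concrete: M = 1.23×10⁻³
Alumina ceramic ranks first.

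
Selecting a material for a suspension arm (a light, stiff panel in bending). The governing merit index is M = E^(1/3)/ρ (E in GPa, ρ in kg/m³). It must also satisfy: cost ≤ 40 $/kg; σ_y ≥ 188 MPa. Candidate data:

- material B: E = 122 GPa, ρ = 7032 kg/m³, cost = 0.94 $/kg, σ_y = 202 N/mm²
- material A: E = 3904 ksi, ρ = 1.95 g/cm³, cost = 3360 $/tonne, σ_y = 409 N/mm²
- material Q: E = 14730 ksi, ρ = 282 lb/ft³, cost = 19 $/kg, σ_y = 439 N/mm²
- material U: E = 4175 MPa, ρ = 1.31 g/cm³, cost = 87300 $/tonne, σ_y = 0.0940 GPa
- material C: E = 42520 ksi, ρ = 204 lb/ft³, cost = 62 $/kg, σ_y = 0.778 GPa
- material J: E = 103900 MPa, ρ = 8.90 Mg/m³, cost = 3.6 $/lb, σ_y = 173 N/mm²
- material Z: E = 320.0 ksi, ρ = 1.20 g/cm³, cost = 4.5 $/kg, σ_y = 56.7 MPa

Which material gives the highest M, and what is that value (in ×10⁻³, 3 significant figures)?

material A, M = 1.54×10⁻³

Screen on constraints: cost ≤ 40 $/kg; σ_y ≥ 188 MPa. Survivors: material B, material A, material Q.
In SI units:
  material B: E = 122.0 GPa, ρ = 7032 kg/m³
  material A: E = 26.92 GPa, ρ = 1950 kg/m³
  material Q: E = 101.6 GPa, ρ = 4517 kg/m³
  material A: M = 1.54×10⁻³
  material Q: M = 1.03×10⁻³
  material B: M = 0.705×10⁻³
Material A has the largest M.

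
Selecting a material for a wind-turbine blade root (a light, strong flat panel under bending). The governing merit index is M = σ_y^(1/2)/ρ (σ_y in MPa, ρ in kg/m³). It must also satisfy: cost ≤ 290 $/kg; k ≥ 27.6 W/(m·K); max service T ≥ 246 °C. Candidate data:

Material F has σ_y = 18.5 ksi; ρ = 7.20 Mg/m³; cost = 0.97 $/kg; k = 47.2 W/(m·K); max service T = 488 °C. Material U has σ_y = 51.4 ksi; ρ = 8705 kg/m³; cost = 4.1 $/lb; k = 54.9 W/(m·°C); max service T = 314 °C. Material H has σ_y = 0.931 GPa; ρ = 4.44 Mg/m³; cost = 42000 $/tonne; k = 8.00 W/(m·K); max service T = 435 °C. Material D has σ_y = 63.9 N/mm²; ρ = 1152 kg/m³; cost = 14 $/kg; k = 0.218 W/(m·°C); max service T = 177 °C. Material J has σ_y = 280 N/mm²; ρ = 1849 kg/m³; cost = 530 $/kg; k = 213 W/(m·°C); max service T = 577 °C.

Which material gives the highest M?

material U

Screen on constraints: cost ≤ 290 $/kg; k ≥ 27.6 W/(m·K); max service T ≥ 246 °C. Survivors: material F, material U.
Convert each candidate to consistent units, then evaluate M:
  material F: σ_y = 127.6 MPa, ρ = 7200 kg/m³
  material U: σ_y = 354.4 MPa, ρ = 8705 kg/m³
  material U: M = 2.16×10⁻³
  material F: M = 1.57×10⁻³
Material U ranks first.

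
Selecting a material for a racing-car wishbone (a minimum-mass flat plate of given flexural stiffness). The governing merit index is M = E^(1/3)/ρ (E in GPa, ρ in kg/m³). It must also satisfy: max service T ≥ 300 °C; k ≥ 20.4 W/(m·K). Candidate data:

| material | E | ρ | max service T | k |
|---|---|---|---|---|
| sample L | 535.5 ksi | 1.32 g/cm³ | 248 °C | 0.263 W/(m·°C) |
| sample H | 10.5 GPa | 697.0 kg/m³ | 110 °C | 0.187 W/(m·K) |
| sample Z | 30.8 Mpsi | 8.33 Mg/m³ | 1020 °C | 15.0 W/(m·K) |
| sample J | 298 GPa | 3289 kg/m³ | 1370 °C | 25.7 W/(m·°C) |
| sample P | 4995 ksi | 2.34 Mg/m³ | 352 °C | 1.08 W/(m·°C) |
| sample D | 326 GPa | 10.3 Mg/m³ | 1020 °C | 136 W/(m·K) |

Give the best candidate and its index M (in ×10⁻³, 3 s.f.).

sample J, M = 2.03×10⁻³

Screen on constraints: max service T ≥ 300 °C; k ≥ 20.4 W/(m·K). Survivors: sample J, sample D.
After converting to SI:
  sample J: E = 298.0 GPa, ρ = 3289 kg/m³
  sample D: E = 326.0 GPa, ρ = 10300 kg/m³
  sample J: M = 2.03×10⁻³
  sample D: M = 0.668×10⁻³
Highest index: sample J.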